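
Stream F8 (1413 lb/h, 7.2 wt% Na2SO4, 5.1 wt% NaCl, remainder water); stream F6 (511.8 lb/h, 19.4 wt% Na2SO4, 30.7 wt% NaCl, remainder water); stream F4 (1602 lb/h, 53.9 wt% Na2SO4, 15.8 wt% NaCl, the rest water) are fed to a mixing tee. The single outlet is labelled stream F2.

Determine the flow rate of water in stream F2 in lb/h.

water out = water in = 1413×0.877 + 511.8×0.499 + 1602×0.303 = 1980 lb/h.

1980 lb/h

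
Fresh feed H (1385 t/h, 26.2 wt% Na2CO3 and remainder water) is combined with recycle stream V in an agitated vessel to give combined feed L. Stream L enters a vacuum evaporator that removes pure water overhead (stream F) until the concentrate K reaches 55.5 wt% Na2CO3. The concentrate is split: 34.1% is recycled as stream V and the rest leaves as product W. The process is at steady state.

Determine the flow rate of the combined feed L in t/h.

Overall Na2CO3 balance (none leaves overhead): Na2CO3 in fresh feed = Na2CO3 in product, i.e. 1385×0.262 = (1−0.341)·K·0.555.
K = 362.87/(0.555×0.659) = 992.14 t/h.
Recycle V = 0.341×992.14 = 338.32 t/h.
Combined feed L = 1385 + 338.32 = 1723.3 t/h.

1723 t/h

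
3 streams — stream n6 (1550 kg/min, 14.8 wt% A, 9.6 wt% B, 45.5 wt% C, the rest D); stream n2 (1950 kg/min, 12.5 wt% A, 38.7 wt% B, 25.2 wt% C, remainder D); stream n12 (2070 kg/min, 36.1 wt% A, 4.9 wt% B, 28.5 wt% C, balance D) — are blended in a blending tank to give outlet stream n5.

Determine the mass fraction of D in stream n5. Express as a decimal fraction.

Total flow out = 1550 + 1950 + 2070 = 5570 kg/min.
D in = 1550×0.301 + 1950×0.236 + 2070×0.305 = 1558.1 kg/min.
D mass fraction in n5 = 1558.1/5570 = 0.2797.

0.2797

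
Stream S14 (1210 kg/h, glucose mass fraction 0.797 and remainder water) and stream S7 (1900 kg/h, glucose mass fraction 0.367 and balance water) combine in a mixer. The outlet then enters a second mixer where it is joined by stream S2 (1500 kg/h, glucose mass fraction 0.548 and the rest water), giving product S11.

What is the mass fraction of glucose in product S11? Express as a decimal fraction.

0.539

Overall, product flow = 4610 kg/h.
glucose in = 1210×0.797 + 1900×0.367 + 1500×0.548 = 2483.7 kg/h.
glucose fraction in S11 = 0.539.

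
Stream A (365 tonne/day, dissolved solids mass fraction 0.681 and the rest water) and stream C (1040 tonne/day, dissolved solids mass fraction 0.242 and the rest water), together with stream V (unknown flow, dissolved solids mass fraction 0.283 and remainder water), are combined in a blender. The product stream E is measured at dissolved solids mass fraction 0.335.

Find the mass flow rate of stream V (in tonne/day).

568.7 tonne/day

Let V be the unknown flow. Total out = 1405 + V.
dissolved solids balance: 500.25 + 0.283·V = 0.335·(1405 + V)
(0.283 − 0.335)·V = 0.335×1405 − 500.25 = -29.57
V = -29.57 / -0.052 = 568.65 tonne/day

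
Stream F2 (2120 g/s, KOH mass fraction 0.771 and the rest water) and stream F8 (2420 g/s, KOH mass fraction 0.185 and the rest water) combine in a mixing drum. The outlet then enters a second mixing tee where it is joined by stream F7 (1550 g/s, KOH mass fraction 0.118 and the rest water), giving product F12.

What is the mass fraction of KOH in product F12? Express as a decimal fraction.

0.372

Overall, product flow = 6090 g/s.
KOH in = 2120×0.771 + 2420×0.185 + 1550×0.118 = 2265.1 g/s.
KOH fraction in F12 = 0.372.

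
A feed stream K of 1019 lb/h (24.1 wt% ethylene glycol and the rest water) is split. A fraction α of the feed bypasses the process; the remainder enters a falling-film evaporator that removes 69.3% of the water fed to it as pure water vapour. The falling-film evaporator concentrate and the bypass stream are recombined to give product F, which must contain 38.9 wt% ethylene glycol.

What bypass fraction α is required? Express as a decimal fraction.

0.277

All 1019×0.241 = 245.58 lb/h of ethylene glycol reaches F, so F = 245.58/0.389 = 631.31 lb/h and vapour = 387.69 lb/h.
The evaporator receives (1−α)·1019 of feed at 0.759 water and removes 0.693 of that water:
0.693×0.759×(1−α)×1019 = 387.69
(1−α) = 387.69/535.98 = 0.7233;  α = 0.2767.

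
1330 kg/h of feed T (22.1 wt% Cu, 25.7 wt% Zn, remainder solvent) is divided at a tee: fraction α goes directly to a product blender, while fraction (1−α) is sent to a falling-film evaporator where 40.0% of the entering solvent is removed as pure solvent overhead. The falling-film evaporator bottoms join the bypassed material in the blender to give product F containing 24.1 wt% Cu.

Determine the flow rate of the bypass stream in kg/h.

All 1330×0.221 = 293.93 kg/h of Cu reaches F, so F = 293.93/0.241 = 1219.6 kg/h and vapour = 110.37 kg/h.
The evaporator receives (1−α)·1330 of feed at 0.522 solvent and removes 0.400 of that solvent:
0.400×0.522×(1−α)×1330 = 110.37
(1−α) = 110.37/277.7 = 0.3974;  α = 0.6026.
Bypass flow = 0.6026×1330 = 801.39 kg/h.

801.4 kg/h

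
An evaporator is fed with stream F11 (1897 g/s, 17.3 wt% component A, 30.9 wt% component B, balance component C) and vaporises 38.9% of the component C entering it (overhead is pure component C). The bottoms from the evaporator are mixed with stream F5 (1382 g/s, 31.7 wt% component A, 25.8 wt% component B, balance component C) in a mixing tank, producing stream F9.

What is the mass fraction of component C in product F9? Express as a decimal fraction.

Vapour removed = 0.389×0.518×1897 = 382.25 g/s; concentrate = 1514.8 g/s.
component C reaching the mixer = 600.4 (from concentrate) + 1382×0.425 = 1187.7 g/s.
Product flow = 1514.8 + 1382 = 2896.8 g/s; component C fraction = 0.410.

0.410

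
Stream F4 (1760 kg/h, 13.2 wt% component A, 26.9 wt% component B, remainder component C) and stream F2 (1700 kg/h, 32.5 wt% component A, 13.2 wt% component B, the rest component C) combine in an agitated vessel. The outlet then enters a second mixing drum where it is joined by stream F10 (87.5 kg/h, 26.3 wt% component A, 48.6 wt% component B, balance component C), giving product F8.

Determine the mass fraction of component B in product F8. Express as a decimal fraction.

Overall, product flow = 3547.5 kg/h.
component B in = 1760×0.269 + 1700×0.132 + 87.5×0.486 = 740.37 kg/h.
component B fraction in F8 = 0.209.

0.209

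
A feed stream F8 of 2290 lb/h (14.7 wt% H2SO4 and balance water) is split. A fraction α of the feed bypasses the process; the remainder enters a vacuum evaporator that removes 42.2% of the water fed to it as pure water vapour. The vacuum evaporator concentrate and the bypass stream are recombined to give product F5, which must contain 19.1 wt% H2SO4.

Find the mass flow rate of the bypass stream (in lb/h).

All 2290×0.147 = 336.63 lb/h of H2SO4 reaches F5, so F5 = 336.63/0.191 = 1762.5 lb/h and vapour = 527.54 lb/h.
The evaporator receives (1−α)·2290 of feed at 0.853 water and removes 0.422 of that water:
0.422×0.853×(1−α)×2290 = 527.54
(1−α) = 527.54/824.32 = 0.6400;  α = 0.3600.
Bypass flow = 0.3600×2290 = 824.47 lb/h.

824.5 lb/h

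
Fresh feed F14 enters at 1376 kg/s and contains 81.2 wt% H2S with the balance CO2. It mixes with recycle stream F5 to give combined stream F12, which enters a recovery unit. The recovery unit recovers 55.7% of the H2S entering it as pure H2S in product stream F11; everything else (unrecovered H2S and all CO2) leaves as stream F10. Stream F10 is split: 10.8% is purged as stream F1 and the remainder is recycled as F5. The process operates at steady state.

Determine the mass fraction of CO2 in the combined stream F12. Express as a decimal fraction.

0.5646

CO2 enters only via F14 and leaves only via the purge: 1376×0.188 = 0.108×(CO2 in F10), and the recovery unit passes all CO2, so CO2 in F12 = CO2 in F10 = 2395.3 kg/s.
H2S in F12: m_A = 1376×0.812 + (1−0.108)·(1−0.557)·m_A, so m_A = 1117.3/0.6048 = 1847.3 kg/s.
F12 = 1847.3 + 2395.3 = 4242.5 kg/s.
CO2 fraction in F12 = 2395.3/4242.5 = 0.5646.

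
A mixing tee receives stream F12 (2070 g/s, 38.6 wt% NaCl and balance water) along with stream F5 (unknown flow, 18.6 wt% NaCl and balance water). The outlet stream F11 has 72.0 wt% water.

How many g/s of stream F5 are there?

2334 g/s

Let F5 be the unknown flow. Total out = 2070 + F5.
water balance: 1271 + 0.814·F5 = 0.720·(2070 + F5)
(0.814 − 0.720)·F5 = 0.720×2070 − 1271 = 219.42
F5 = 219.42 / 0.094 = 2334.3 g/s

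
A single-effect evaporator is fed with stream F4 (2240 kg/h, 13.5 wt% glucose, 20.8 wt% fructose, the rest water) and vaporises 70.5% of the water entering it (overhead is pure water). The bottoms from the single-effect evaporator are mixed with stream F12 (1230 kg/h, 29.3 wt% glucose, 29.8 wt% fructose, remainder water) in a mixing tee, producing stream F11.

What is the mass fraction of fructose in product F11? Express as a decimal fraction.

0.342

Vapour removed = 0.705×0.657×2240 = 1037.5 kg/h; concentrate = 1202.5 kg/h.
fructose reaching the mixer = 465.92 (from concentrate) + 1230×0.298 = 832.46 kg/h.
Product flow = 1202.5 + 1230 = 2432.5 kg/h; fructose fraction = 0.342.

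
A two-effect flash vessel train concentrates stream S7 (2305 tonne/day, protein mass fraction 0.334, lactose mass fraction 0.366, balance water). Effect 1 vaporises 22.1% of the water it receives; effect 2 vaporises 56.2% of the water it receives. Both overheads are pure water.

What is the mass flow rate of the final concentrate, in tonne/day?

water in feed = 2305×0.300 = 691.5 tonne/day.
After stage 1: water left = (1−0.221)×691.5 = 538.68; stream total = 2152.2 tonne/day.
After stage 2: water left = (1−0.562)×538.68 = 235.94; final concentrate = 1849.4 tonne/day.

1849 tonne/day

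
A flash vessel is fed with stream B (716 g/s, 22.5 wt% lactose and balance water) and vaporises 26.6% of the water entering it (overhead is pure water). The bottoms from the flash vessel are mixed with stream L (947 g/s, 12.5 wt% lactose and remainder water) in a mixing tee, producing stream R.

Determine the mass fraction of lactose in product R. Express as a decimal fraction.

Vapour removed = 0.266×0.775×716 = 147.6 g/s; concentrate = 568.4 g/s.
lactose reaching the mixer = 161.1 (from concentrate) + 947×0.125 = 279.48 g/s.
Product flow = 568.4 + 947 = 1515.4 g/s; lactose fraction = 0.184.

0.184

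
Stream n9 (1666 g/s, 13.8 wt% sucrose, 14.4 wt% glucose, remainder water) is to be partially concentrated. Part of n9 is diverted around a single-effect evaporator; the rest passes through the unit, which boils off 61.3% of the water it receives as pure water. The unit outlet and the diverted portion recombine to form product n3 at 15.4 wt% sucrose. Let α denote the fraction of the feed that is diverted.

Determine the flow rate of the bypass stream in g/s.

1273 g/s

All 1666×0.138 = 229.91 g/s of sucrose reaches n3, so n3 = 229.91/0.154 = 1492.9 g/s and vapour = 173.09 g/s.
The evaporator receives (1−α)·1666 of feed at 0.718 water and removes 0.613 of that water:
0.613×0.718×(1−α)×1666 = 173.09
(1−α) = 173.09/733.26 = 0.2361;  α = 0.7639.
Bypass flow = 0.7639×1666 = 1272.7 g/s.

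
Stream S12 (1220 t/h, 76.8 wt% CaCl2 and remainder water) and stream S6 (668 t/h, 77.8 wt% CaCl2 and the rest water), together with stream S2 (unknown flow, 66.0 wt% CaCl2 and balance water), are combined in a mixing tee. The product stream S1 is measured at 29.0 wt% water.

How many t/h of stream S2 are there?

2324 t/h

Let S2 be the unknown flow. Total out = 1888 + S2.
water balance: 431.34 + 0.340·S2 = 0.290·(1888 + S2)
(0.340 − 0.290)·S2 = 0.290×1888 − 431.34 = 116.18
S2 = 116.18 / 0.050 = 2323.7 t/h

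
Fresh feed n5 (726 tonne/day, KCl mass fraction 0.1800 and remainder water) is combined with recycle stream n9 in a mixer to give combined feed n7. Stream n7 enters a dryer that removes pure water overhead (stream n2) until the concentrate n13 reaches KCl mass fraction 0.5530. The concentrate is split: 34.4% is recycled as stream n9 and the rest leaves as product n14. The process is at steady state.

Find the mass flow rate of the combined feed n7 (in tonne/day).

849.9 tonne/day

Overall KCl balance (none leaves overhead): KCl in fresh feed = KCl in product, i.e. 726×0.180 = (1−0.344)·n13·0.553.
n13 = 130.68/(0.553×0.656) = 360.23 tonne/day.
Recycle n9 = 0.344×360.23 = 123.92 tonne/day.
Combined feed n7 = 726 + 123.92 = 849.92 tonne/day.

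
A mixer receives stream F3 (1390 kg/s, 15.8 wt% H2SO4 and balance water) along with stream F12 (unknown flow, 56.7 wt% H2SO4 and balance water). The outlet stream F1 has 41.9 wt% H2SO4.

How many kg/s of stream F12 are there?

2451 kg/s

Let F12 be the unknown flow. Total out = 1390 + F12.
H2SO4 balance: 219.62 + 0.567·F12 = 0.419·(1390 + F12)
(0.567 − 0.419)·F12 = 0.419×1390 − 219.62 = 362.79
F12 = 362.79 / 0.148 = 2451.3 kg/s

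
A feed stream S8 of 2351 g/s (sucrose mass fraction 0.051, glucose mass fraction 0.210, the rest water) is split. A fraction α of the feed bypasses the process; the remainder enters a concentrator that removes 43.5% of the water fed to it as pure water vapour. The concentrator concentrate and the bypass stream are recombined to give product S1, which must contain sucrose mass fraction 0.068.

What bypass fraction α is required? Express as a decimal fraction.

0.222

All 2351×0.051 = 119.9 g/s of sucrose reaches S1, so S1 = 119.9/0.068 = 1763.2 g/s and vapour = 587.75 g/s.
The evaporator receives (1−α)·2351 of feed at 0.739 water and removes 0.435 of that water:
0.435×0.739×(1−α)×2351 = 587.75
(1−α) = 587.75/755.76 = 0.7777;  α = 0.2223.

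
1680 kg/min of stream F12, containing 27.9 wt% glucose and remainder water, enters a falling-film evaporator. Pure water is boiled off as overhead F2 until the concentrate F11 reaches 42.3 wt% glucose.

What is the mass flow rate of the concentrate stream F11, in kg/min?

glucose is conserved: 1680×0.279 = 468.72 kg/min all reports to the concentrate.
Concentrate = 468.72/(target fraction) = 1108.1 kg/min.

1108 kg/min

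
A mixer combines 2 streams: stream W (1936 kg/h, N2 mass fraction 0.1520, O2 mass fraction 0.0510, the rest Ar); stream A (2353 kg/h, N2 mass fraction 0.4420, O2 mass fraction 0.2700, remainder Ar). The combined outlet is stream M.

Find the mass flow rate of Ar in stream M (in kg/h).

Ar out = Ar in = 1936×0.797 + 2353×0.288 = 2220.7 kg/h.

2221 kg/h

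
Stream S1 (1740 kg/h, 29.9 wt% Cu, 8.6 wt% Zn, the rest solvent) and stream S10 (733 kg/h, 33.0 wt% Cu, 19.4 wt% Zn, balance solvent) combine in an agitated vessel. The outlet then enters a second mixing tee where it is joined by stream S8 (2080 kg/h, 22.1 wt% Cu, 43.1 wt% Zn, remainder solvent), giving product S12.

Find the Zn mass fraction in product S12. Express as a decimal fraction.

0.261

Overall, product flow = 4553 kg/h.
Zn in = 1740×0.086 + 733×0.194 + 2080×0.431 = 1188.3 kg/h.
Zn fraction in S12 = 0.261.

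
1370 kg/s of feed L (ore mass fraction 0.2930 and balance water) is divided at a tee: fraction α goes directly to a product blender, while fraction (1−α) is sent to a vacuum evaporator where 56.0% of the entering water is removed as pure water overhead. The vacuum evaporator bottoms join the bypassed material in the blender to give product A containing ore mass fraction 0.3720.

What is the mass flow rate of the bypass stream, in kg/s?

635.2 kg/s

All 1370×0.293 = 401.41 kg/s of ore reaches A, so A = 401.41/0.372 = 1079.1 kg/s and vapour = 290.94 kg/s.
The evaporator receives (1−α)·1370 of feed at 0.707 water and removes 0.560 of that water:
0.560×0.707×(1−α)×1370 = 290.94
(1−α) = 290.94/542.41 = 0.5364;  α = 0.4636.
Bypass flow = 0.4636×1370 = 635.15 kg/s.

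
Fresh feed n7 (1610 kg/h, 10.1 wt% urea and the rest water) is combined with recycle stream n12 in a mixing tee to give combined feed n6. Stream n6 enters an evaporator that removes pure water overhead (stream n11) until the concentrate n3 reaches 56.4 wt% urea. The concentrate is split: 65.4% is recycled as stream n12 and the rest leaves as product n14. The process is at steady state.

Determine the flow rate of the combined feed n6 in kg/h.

2155 kg/h

Overall urea balance (none leaves overhead): urea in fresh feed = urea in product, i.e. 1610×0.101 = (1−0.654)·n3·0.564.
n3 = 162.61/(0.564×0.346) = 833.28 kg/h.
Recycle n12 = 0.654×833.28 = 544.97 kg/h.
Combined feed n6 = 1610 + 544.97 = 2155 kg/h.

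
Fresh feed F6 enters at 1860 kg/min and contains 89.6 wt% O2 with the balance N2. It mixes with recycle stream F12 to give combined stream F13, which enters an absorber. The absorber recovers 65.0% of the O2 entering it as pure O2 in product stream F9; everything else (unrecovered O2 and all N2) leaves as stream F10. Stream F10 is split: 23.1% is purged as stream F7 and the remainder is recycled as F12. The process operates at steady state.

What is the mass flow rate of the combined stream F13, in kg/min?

N2 enters only via F6 and leaves only via the purge: 1860×0.104 = 0.231×(N2 in F10), and the absorber passes all N2, so N2 in F13 = N2 in F10 = 837.4 kg/min.
O2 in F13: m_A = 1860×0.896 + (1−0.231)·(1−0.650)·m_A, so m_A = 1666.6/0.7308 = 2280.3 kg/min.
F13 = 2280.3 + 837.4 = 3117.7 kg/min.

3118 kg/min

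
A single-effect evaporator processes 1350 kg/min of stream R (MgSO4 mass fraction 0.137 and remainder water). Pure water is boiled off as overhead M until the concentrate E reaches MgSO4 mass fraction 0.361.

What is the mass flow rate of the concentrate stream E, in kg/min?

512.3 kg/min

MgSO4 is conserved: 1350×0.137 = 184.95 kg/min all reports to the concentrate.
Concentrate = 184.95/(target fraction) = 512.33 kg/min.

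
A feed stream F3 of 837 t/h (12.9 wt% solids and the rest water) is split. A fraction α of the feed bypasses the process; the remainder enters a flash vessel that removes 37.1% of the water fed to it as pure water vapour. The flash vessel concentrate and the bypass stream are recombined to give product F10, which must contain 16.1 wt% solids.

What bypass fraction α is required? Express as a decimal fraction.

0.385

All 837×0.129 = 107.97 t/h of solids reaches F10, so F10 = 107.97/0.161 = 670.64 t/h and vapour = 166.36 t/h.
The evaporator receives (1−α)·837 of feed at 0.871 water and removes 0.371 of that water:
0.371×0.871×(1−α)×837 = 166.36
(1−α) = 166.36/270.47 = 0.6151;  α = 0.3849.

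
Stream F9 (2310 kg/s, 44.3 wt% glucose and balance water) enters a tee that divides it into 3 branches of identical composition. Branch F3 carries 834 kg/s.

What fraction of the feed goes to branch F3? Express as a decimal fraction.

Fraction to F3 = 834/2310 = 0.3610.

0.361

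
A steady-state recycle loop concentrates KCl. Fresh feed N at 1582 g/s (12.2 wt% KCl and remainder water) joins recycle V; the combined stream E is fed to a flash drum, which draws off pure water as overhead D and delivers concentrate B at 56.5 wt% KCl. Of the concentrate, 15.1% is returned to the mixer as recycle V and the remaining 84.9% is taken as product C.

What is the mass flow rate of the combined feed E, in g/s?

Overall KCl balance (none leaves overhead): KCl in fresh feed = KCl in product, i.e. 1582×0.122 = (1−0.151)·B·0.565.
B = 193/(0.565×0.849) = 402.36 g/s.
Recycle V = 0.151×402.36 = 60.756 g/s.
Combined feed E = 1582 + 60.756 = 1642.8 g/s.

1643 g/s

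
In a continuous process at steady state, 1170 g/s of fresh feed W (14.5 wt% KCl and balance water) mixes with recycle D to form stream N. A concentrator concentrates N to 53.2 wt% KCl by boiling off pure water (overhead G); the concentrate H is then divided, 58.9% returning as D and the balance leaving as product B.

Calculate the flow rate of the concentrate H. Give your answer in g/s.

775.9 g/s

Overall KCl balance (none leaves overhead): KCl in fresh feed = KCl in product, i.e. 1170×0.145 = (1−0.589)·H·0.532.
H = 169.65/(0.532×0.411) = 775.89 g/s.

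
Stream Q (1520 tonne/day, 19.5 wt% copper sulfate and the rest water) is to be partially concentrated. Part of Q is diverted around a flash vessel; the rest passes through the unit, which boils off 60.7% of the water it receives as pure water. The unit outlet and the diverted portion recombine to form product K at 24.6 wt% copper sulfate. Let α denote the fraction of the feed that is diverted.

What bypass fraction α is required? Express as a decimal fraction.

0.576

All 1520×0.195 = 296.4 tonne/day of copper sulfate reaches K, so K = 296.4/0.246 = 1204.9 tonne/day and vapour = 315.12 tonne/day.
The evaporator receives (1−α)·1520 of feed at 0.805 water and removes 0.607 of that water:
0.607×0.805×(1−α)×1520 = 315.12
(1−α) = 315.12/742.73 = 0.4243;  α = 0.5757.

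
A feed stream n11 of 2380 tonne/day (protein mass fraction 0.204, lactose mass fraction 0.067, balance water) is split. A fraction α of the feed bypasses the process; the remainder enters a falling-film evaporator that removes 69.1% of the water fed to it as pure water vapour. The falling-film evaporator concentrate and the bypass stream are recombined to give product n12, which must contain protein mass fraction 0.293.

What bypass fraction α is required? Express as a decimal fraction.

All 2380×0.204 = 485.52 tonne/day of protein reaches n12, so n12 = 485.52/0.293 = 1657.1 tonne/day and vapour = 722.94 tonne/day.
The evaporator receives (1−α)·2380 of feed at 0.729 water and removes 0.691 of that water:
0.691×0.729×(1−α)×2380 = 722.94
(1−α) = 722.94/1198.9 = 0.6030;  α = 0.3970.

0.397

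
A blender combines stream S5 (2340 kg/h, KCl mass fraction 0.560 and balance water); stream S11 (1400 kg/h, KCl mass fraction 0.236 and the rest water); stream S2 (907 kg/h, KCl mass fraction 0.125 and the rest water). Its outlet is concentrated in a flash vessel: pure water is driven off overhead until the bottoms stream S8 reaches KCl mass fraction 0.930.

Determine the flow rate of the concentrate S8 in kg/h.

KCl entering = 2340×0.560 + 1400×0.236 + 907×0.125 = 1754.2 kg/h.
All KCl reports to S8, so S8 = 1754.2/0.930 = 1886.2 kg/h.

1886 kg/h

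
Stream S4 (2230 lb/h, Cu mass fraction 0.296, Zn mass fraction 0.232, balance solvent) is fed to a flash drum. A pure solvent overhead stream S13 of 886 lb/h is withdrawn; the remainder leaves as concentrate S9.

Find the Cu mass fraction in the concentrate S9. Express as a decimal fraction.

Cu is not removed: 2230×0.296 = 660.08 lb/h of Cu enters S9.
Concentrate = 2230 − 886 = 1344 lb/h.
Mass fraction = 660.08/1344 = 0.491.

0.491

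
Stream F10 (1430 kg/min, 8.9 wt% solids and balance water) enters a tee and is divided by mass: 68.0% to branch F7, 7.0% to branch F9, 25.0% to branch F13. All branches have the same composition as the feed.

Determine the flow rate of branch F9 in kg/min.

Branch F9 flow = 0.070×1430 = 100.1 kg/min.

100.1 kg/min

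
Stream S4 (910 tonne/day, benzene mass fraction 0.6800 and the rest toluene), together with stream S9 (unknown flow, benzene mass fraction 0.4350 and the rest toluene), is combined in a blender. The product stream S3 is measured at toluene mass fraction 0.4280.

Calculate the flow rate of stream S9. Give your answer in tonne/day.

Let S9 be the unknown flow. Total out = 910 + S9.
toluene balance: 291.2 + 0.565·S9 = 0.428·(910 + S9)
(0.565 − 0.428)·S9 = 0.428×910 − 291.2 = 98.28
S9 = 98.28 / 0.137 = 717.37 tonne/day

717.4 tonne/day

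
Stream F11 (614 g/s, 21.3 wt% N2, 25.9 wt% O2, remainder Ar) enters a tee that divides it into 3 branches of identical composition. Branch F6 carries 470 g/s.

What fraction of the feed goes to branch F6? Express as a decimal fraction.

Fraction to F6 = 470/614 = 0.7655.

0.765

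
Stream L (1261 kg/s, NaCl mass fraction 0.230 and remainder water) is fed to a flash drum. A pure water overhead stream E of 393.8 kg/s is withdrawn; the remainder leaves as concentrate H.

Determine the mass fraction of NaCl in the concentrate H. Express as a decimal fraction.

0.334

NaCl is not removed: 1261×0.230 = 290.03 kg/s of NaCl enters H.
Concentrate = 1261 − 393.8 = 867.2 kg/s.
Mass fraction = 290.03/867.2 = 0.334.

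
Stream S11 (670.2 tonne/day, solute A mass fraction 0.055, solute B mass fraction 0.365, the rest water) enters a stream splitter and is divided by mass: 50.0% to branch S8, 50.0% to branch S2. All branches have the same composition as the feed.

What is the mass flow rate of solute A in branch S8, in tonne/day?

18.43 tonne/day

Branch S8 total = 0.500×670.2 = 335.1 tonne/day.
solute A in S8 = 0.055×335.1 = 18.431 tonne/day.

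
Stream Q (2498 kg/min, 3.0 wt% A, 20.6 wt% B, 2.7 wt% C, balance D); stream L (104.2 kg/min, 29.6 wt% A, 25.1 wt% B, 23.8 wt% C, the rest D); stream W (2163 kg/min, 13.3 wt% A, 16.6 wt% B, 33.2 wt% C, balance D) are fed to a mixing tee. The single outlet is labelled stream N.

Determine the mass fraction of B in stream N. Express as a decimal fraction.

Total flow out = 2498 + 104.2 + 2163 = 4765.2 kg/min.
B in = 2498×0.206 + 104.2×0.251 + 2163×0.166 = 899.8 kg/min.
B mass fraction in N = 899.8/4765.2 = 0.1888.

0.1888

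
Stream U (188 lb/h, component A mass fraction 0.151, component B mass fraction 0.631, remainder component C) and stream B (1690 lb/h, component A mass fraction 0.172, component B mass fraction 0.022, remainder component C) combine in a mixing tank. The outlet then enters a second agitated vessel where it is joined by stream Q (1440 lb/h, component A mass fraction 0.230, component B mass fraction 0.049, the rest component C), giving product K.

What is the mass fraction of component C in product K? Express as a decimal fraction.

Overall, product flow = 3318 lb/h.
component C in = 188×0.218 + 1690×0.806 + 1440×0.721 = 2441.4 lb/h.
component C fraction in K = 0.736.

0.736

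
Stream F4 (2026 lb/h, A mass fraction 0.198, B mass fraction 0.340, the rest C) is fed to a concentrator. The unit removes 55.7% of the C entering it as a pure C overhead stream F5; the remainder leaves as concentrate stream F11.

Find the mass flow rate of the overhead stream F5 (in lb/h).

521.4 lb/h

C entering = 2026×0.462 = 936.01 lb/h; overhead removed = 0.557×936.01 = 521.36 lb/h.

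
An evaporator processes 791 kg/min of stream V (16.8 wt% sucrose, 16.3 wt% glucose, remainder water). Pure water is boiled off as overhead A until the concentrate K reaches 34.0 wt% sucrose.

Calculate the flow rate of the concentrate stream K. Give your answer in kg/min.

sucrose is conserved: 791×0.168 = 132.89 kg/min all reports to the concentrate.
Concentrate = 132.89/(target fraction) = 390.85 kg/min.

390.8 kg/min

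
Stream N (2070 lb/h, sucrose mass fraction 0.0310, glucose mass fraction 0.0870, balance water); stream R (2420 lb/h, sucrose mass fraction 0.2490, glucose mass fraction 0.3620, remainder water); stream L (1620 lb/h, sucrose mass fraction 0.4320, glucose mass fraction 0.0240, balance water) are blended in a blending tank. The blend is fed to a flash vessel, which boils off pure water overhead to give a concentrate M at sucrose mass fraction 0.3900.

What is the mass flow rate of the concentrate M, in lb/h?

3504 lb/h

sucrose entering = 2070×0.031 + 2420×0.249 + 1620×0.432 = 1366.6 lb/h.
All sucrose reports to M, so M = 1366.6/0.390 = 3504.1 lb/h.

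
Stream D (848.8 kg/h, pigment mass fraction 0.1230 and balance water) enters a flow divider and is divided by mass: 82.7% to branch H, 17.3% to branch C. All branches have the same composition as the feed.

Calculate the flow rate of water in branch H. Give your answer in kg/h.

615.6 kg/h

Branch H total = 0.827×848.8 = 701.96 kg/h.
water in H = 0.877×701.96 = 615.62 kg/h.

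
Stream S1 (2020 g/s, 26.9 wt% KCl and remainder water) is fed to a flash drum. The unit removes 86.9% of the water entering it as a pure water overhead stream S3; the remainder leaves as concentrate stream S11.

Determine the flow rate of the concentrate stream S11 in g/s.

water entering = 2020×0.731 = 1476.6 g/s; overhead removed = 0.869×1476.6 = 1283.2 g/s.
Concentrate = 2020 − 1283.2 = 736.82 g/s.

736.8 g/s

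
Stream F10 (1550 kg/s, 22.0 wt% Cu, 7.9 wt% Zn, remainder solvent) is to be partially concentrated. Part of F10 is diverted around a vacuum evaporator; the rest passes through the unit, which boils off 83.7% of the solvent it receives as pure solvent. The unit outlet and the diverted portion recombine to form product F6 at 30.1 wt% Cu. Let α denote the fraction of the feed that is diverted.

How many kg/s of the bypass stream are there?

839.1 kg/s

All 1550×0.220 = 341 kg/s of Cu reaches F6, so F6 = 341/0.301 = 1132.9 kg/s and vapour = 417.11 kg/s.
The evaporator receives (1−α)·1550 of feed at 0.701 solvent and removes 0.837 of that solvent:
0.837×0.701×(1−α)×1550 = 417.11
(1−α) = 417.11/909.44 = 0.4586;  α = 0.5414.
Bypass flow = 0.5414×1550 = 839.1 kg/s.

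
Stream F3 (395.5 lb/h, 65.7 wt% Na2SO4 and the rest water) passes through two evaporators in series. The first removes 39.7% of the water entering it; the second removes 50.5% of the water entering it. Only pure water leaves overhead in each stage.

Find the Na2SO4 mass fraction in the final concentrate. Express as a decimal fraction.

water in feed = 395.5×0.343 = 135.66 lb/h.
After stage 1: water left = (1−0.397)×135.66 = 81.801; stream total = 341.64 lb/h.
After stage 2: water left = (1−0.505)×81.801 = 40.491; final concentrate = 300.33 lb/h.
Na2SO4 fraction = 259.84/300.33 = 0.865.

0.865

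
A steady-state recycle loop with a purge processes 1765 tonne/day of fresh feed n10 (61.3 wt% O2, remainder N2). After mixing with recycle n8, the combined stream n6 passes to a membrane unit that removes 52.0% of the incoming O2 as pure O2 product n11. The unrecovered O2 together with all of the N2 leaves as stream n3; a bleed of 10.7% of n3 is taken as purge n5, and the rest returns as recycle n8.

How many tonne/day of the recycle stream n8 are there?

6512 tonne/day

N2 enters only via n10 and leaves only via the purge: 1765×0.387 = 0.107×(N2 in n3), and the membrane unit passes all N2, so N2 in n6 = N2 in n3 = 6383.7 tonne/day.
O2 in n6: m_A = 1765×0.613 + (1−0.107)·(1−0.520)·m_A, so m_A = 1081.9/0.5714 = 1893.6 tonne/day.
n3 = (1−0.520)×1893.6 + 6383.7 = 7292.6 tonne/day.
Recycle n8 = (1−0.107)×7292.6 = 6512.3 tonne/day.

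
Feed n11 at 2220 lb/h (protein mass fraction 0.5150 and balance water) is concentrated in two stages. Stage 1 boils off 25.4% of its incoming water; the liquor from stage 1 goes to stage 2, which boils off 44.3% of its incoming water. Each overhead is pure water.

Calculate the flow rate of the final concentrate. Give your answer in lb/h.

water in feed = 2220×0.485 = 1076.7 lb/h.
After stage 1: water left = (1−0.254)×1076.7 = 803.22; stream total = 1946.5 lb/h.
After stage 2: water left = (1−0.443)×803.22 = 447.39; final concentrate = 1590.7 lb/h.

1591 lb/h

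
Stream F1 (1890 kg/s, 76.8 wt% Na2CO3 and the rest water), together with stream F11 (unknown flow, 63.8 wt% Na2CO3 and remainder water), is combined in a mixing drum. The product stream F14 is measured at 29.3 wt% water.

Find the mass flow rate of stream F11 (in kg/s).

Let F11 be the unknown flow. Total out = 1890 + F11.
water balance: 438.48 + 0.362·F11 = 0.293·(1890 + F11)
(0.362 − 0.293)·F11 = 0.293×1890 − 438.48 = 115.29
F11 = 115.29 / 0.069 = 1670.9 kg/s

1671 kg/s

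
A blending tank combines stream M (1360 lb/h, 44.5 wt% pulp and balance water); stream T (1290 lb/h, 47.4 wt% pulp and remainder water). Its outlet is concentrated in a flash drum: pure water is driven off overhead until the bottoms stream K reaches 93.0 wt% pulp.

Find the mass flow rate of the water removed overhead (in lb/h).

1342 lb/h

pulp entering = 1360×0.445 + 1290×0.474 = 1216.7 lb/h.
All pulp reports to K, so K = 1216.7/0.930 = 1308.2 lb/h.
Total feed = 2650 lb/h; overhead = 2650 − 1308.2 = 1341.8 lb/h.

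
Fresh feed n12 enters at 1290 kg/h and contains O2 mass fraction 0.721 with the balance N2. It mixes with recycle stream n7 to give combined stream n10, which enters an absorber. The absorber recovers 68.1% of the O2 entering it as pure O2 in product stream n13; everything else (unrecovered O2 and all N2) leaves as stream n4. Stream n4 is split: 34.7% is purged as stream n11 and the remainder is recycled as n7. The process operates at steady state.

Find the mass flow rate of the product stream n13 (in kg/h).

800 kg/h

O2 in n10: m_A = 1290×0.721 + (1−0.347)·(1−0.681)·m_A, so m_A = 930.09/0.7917 = 1174.8 kg/h.
Product n13 = 0.681×1174.8 = 800.05 kg/h.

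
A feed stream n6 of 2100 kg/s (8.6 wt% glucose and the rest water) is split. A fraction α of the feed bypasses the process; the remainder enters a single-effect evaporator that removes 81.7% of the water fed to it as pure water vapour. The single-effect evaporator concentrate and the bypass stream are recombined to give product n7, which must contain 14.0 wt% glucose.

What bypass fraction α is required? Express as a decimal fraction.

0.483

All 2100×0.086 = 180.6 kg/s of glucose reaches n7, so n7 = 180.6/0.140 = 1290 kg/s and vapour = 810 kg/s.
The evaporator receives (1−α)·2100 of feed at 0.914 water and removes 0.817 of that water:
0.817×0.914×(1−α)×2100 = 810
(1−α) = 810/1568.1 = 0.5165;  α = 0.4835.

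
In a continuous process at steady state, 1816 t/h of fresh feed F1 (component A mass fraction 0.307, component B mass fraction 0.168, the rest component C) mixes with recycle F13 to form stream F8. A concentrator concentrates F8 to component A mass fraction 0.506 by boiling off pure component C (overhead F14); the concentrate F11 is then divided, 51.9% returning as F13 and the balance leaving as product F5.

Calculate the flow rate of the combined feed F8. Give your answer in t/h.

3005 t/h

Overall component A balance (none leaves overhead): component A in fresh feed = component A in product, i.e. 1816×0.307 = (1−0.519)·F11·0.506.
F11 = 557.51/(0.506×0.481) = 2290.6 t/h.
Recycle F13 = 0.519×2290.6 = 1188.8 t/h.
Combined feed F8 = 1816 + 1188.8 = 3004.8 t/h.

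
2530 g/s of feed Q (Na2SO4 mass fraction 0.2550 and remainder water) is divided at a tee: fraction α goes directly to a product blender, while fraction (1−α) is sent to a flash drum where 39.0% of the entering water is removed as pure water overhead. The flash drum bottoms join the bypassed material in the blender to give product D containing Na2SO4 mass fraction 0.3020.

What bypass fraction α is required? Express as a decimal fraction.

0.464

All 2530×0.255 = 645.15 g/s of Na2SO4 reaches D, so D = 645.15/0.302 = 2136.3 g/s and vapour = 393.74 g/s.
The evaporator receives (1−α)·2530 of feed at 0.745 water and removes 0.390 of that water:
0.390×0.745×(1−α)×2530 = 393.74
(1−α) = 393.74/735.09 = 0.5356;  α = 0.4644.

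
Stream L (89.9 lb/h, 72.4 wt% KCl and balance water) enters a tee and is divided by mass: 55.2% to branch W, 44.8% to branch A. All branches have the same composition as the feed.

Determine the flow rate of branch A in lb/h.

40.28 lb/h

Branch A flow = 0.448×89.9 = 40.275 lb/h.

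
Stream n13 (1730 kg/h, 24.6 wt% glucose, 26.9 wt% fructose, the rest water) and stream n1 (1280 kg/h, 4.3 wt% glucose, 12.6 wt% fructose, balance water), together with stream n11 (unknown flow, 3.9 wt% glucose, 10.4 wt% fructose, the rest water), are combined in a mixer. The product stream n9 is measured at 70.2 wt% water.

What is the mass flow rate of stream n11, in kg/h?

Let n11 be the unknown flow. Total out = 3010 + n11.
water balance: 1902.7 + 0.857·n11 = 0.702·(3010 + n11)
(0.857 − 0.702)·n11 = 0.702×3010 − 1902.7 = 210.29
n11 = 210.29 / 0.155 = 1356.7 kg/h

1357 kg/h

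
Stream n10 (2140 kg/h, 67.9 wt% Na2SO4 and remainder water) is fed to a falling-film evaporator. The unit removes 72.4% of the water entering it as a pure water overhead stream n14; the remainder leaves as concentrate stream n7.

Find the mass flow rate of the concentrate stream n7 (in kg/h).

water entering = 2140×0.321 = 686.94 kg/h; overhead removed = 0.724×686.94 = 497.34 kg/h.
Concentrate = 2140 − 497.34 = 1642.7 kg/h.

1643 kg/h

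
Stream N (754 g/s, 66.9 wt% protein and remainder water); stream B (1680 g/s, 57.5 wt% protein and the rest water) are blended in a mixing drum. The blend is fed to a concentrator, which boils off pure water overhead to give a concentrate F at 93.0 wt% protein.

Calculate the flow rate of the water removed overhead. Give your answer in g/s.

protein entering = 754×0.669 + 1680×0.575 = 1470.4 g/s.
All protein reports to F, so F = 1470.4/0.930 = 1581.1 g/s.
Total feed = 2434 g/s; overhead = 2434 − 1581.1 = 852.9 g/s.

852.9 g/s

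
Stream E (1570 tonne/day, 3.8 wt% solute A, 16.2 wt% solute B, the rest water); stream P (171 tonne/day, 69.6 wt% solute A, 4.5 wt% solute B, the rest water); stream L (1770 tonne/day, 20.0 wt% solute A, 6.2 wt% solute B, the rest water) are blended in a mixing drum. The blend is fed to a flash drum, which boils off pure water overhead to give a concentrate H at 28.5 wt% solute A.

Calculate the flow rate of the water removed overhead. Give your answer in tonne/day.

1642 tonne/day

solute A entering = 1570×0.038 + 171×0.696 + 1770×0.200 = 532.68 tonne/day.
All solute A reports to H, so H = 532.68/0.285 = 1869 tonne/day.
Total feed = 3511 tonne/day; overhead = 3511 − 1869 = 1642 tonne/day.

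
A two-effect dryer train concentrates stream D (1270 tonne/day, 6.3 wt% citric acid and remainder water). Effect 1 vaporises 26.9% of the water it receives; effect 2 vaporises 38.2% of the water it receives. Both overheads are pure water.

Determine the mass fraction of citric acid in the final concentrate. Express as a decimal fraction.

water in feed = 1270×0.937 = 1190 tonne/day.
After stage 1: water left = (1−0.269)×1190 = 869.88; stream total = 949.89 tonne/day.
After stage 2: water left = (1−0.382)×869.88 = 537.59; final concentrate = 617.6 tonne/day.
citric acid fraction = 80.01/617.6 = 0.130.

0.130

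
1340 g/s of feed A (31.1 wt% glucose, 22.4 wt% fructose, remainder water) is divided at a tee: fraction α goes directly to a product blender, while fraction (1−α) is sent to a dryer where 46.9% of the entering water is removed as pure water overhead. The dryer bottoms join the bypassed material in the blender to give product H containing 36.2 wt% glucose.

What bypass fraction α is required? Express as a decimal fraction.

All 1340×0.311 = 416.74 g/s of glucose reaches H, so H = 416.74/0.362 = 1151.2 g/s and vapour = 188.78 g/s.
The evaporator receives (1−α)·1340 of feed at 0.465 water and removes 0.469 of that water:
0.469×0.465×(1−α)×1340 = 188.78
(1−α) = 188.78/292.23 = 0.6460;  α = 0.3540.

0.354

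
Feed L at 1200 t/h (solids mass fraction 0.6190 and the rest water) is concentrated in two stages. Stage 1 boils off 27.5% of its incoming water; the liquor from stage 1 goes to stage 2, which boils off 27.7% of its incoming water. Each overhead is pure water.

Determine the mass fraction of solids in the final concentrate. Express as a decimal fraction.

water in feed = 1200×0.381 = 457.2 t/h.
After stage 1: water left = (1−0.275)×457.2 = 331.47; stream total = 1074.3 t/h.
After stage 2: water left = (1−0.277)×331.47 = 239.65; final concentrate = 982.45 t/h.
solids fraction = 742.8/982.45 = 0.7561.

0.7561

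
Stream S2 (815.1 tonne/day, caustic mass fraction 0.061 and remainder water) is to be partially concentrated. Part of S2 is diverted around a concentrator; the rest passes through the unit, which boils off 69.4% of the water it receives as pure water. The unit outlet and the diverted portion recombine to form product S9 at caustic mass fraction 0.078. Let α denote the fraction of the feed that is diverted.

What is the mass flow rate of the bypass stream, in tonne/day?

All 815.1×0.061 = 49.721 tonne/day of caustic reaches S9, so S9 = 49.721/0.078 = 637.45 tonne/day and vapour = 177.65 tonne/day.
The evaporator receives (1−α)·815.1 of feed at 0.939 water and removes 0.694 of that water:
0.694×0.939×(1−α)×815.1 = 177.65
(1−α) = 177.65/531.17 = 0.3344;  α = 0.6656.
Bypass flow = 0.6656×815.1 = 542.49 tonne/day.

542.5 tonne/day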